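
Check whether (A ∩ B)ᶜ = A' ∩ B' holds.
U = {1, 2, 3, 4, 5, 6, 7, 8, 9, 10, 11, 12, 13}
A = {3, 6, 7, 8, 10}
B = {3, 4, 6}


LHS: A ∩ B = {3, 6}
(A ∩ B)' = U \ (A ∩ B) = {1, 2, 4, 5, 7, 8, 9, 10, 11, 12, 13}
A' = {1, 2, 4, 5, 9, 11, 12, 13}, B' = {1, 2, 5, 7, 8, 9, 10, 11, 12, 13}
Claimed RHS: A' ∩ B' = {1, 2, 5, 9, 11, 12, 13}
Identity is INVALID: LHS = {1, 2, 4, 5, 7, 8, 9, 10, 11, 12, 13} but the RHS claimed here equals {1, 2, 5, 9, 11, 12, 13}. The correct form is (A ∩ B)' = A' ∪ B'.

Identity is invalid: (A ∩ B)' = {1, 2, 4, 5, 7, 8, 9, 10, 11, 12, 13} but A' ∩ B' = {1, 2, 5, 9, 11, 12, 13}. The correct De Morgan law is (A ∩ B)' = A' ∪ B'.


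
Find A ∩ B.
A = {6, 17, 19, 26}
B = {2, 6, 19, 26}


A ∩ B = elements in both A and B
A = {6, 17, 19, 26}
B = {2, 6, 19, 26}
A ∩ B = {6, 19, 26}

A ∩ B = {6, 19, 26}


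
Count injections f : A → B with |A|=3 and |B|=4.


An injection sends each of |A| = 3 inputs to a distinct output in B.
# injections = |B|·(|B|-1)·…·(|B|-|A|+1) = 4! / (4 - 3)!
= 4 × 3 × 2
= 24

Number of injections = 24


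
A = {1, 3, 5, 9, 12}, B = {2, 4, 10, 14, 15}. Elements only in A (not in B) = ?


A = {1, 3, 5, 9, 12}
B = {2, 4, 10, 14, 15}
Region: only in A (not in B)
Elements: {1, 3, 5, 9, 12}

Elements only in A (not in B): {1, 3, 5, 9, 12}


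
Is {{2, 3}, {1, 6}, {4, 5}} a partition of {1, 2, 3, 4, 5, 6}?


A partition requires: (1) non-empty parts, (2) pairwise disjoint, (3) union = U
Parts: {2, 3}, {1, 6}, {4, 5}
Union of parts: {1, 2, 3, 4, 5, 6}
U = {1, 2, 3, 4, 5, 6}
All non-empty? True
Pairwise disjoint? True
Covers U? True

Yes, valid partition


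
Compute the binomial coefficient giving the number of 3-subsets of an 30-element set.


C(n,k) = n! / (k!(n-k)!)
C(30,3) = 30! / (3!27!)
= 4060

C(30,3) = 4060


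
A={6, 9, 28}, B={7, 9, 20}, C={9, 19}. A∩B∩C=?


A ∩ B = {9}
(A ∩ B) ∩ C = {9}

A ∩ B ∩ C = {9}


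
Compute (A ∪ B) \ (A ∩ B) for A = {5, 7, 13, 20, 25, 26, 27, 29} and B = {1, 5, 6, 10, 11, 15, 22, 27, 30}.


A △ B = (A \ B) ∪ (B \ A) = elements in exactly one of A or B
A \ B = {7, 13, 20, 25, 26, 29}
B \ A = {1, 6, 10, 11, 15, 22, 30}
A △ B = {1, 6, 7, 10, 11, 13, 15, 20, 22, 25, 26, 29, 30}

A △ B = {1, 6, 7, 10, 11, 13, 15, 20, 22, 25, 26, 29, 30}


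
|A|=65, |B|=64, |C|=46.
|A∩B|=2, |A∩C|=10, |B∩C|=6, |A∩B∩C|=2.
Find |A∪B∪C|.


|A∪B∪C| = |A|+|B|+|C| - |A∩B|-|A∩C|-|B∩C| + |A∩B∩C|
= 65+64+46 - 2-10-6 + 2
= 175 - 18 + 2
= 159

|A ∪ B ∪ C| = 159


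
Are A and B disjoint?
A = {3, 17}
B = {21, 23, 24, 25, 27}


Disjoint means A ∩ B = ∅.
A ∩ B = ∅
A ∩ B = ∅, so A and B are disjoint.

Yes, A and B are disjoint


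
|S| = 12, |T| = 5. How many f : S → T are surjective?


n = |S| = 12, k = |T| = 5. Surjections via inclusion-exclusion:
S(n,k) = Σ(-1)^i × C(k,i) × (k-i)^n, i=0 to k
i=0: (-1)^0×C(5,0)×5^12 = 244140625
i=1: (-1)^1×C(5,1)×4^12 = -83886080
i=2: (-1)^2×C(5,2)×3^12 = 5314410
i=3: (-1)^3×C(5,3)×2^12 = -40960
i=4: (-1)^4×C(5,4)×1^12 = 5
i=5: (-1)^5×C(5,5)×0^12 = 0
Total = 165528000

Number of surjections = 165528000


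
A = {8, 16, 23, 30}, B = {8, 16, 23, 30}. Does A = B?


Two sets are equal iff they have exactly the same elements.
A = {8, 16, 23, 30}
B = {8, 16, 23, 30}
Same elements → A = B

Yes, A = B


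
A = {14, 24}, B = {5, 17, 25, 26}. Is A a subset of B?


A ⊆ B means every element of A is in B.
Elements in A not in B: {14, 24}
So A ⊄ B.

No, A ⊄ B


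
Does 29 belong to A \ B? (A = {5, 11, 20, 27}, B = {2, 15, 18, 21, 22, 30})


A = {5, 11, 20, 27}, B = {2, 15, 18, 21, 22, 30}
A \ B = elements in A but not in B
A \ B = {5, 11, 20, 27}
Checking if 29 ∈ A \ B
29 is not in A \ B → False

29 ∉ A \ B


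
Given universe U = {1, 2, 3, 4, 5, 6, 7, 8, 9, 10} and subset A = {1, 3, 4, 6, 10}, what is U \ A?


Aᶜ = U \ A = elements in U but not in A
U = {1, 2, 3, 4, 5, 6, 7, 8, 9, 10}
A = {1, 3, 4, 6, 10}
Aᶜ = {2, 5, 7, 8, 9}

Aᶜ = {2, 5, 7, 8, 9}


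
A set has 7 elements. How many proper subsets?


Total subsets = 2^n = 2^7 = 128
Proper subsets exclude the set itself: 2^n - 1
= 128 - 1
= 127

Number of proper subsets = 127


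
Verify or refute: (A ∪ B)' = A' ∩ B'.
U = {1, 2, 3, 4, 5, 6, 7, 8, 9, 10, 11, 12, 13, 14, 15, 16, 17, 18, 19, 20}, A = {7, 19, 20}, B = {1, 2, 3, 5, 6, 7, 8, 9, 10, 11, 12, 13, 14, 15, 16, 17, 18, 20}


LHS: A ∪ B = {1, 2, 3, 5, 6, 7, 8, 9, 10, 11, 12, 13, 14, 15, 16, 17, 18, 19, 20}
(A ∪ B)' = U \ (A ∪ B) = {4}
A' = {1, 2, 3, 4, 5, 6, 8, 9, 10, 11, 12, 13, 14, 15, 16, 17, 18}, B' = {4, 19}
Claimed RHS: A' ∩ B' = {4}
Identity is VALID: LHS = RHS = {4} ✓

Identity is valid. (A ∪ B)' = A' ∩ B' = {4}


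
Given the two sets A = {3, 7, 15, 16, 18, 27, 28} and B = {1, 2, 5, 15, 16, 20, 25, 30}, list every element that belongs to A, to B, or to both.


A ∪ B = all elements in A or B (or both)
A = {3, 7, 15, 16, 18, 27, 28}
B = {1, 2, 5, 15, 16, 20, 25, 30}
A ∪ B = {1, 2, 3, 5, 7, 15, 16, 18, 20, 25, 27, 28, 30}

A ∪ B = {1, 2, 3, 5, 7, 15, 16, 18, 20, 25, 27, 28, 30}


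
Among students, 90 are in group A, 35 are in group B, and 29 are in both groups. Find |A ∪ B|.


|A ∪ B| = |A| + |B| - |A ∩ B|
= 90 + 35 - 29
= 96

|A ∪ B| = 96


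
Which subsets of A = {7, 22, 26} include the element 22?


A subset of A contains 22 iff the remaining 2 elements form any subset of A \ {22}.
Count: 2^(n-1) = 2^2 = 4
Subsets containing 22: {22}, {7, 22}, {22, 26}, {7, 22, 26}

Subsets containing 22 (4 total): {22}, {7, 22}, {22, 26}, {7, 22, 26}


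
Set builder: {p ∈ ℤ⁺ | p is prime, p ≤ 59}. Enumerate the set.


Checking each candidate:
Condition: primes ≤ 59
Result = {2, 3, 5, 7, 11, 13, 17, 19, 23, 29, 31, 37, 41, 43, 47, 53, 59}

{2, 3, 5, 7, 11, 13, 17, 19, 23, 29, 31, 37, 41, 43, 47, 53, 59}


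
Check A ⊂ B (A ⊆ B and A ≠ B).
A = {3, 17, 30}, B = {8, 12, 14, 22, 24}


A ⊂ B requires: A ⊆ B AND A ≠ B.
A ⊆ B? No
A ⊄ B, so A is not a proper subset.

No, A is not a proper subset of B


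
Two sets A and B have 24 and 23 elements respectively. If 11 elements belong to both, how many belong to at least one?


|A ∪ B| = |A| + |B| - |A ∩ B|
= 24 + 23 - 11
= 36

|A ∪ B| = 36


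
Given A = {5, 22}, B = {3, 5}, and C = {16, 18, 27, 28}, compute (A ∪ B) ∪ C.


A ∪ B = {3, 5, 22}
(A ∪ B) ∪ C = {3, 5, 16, 18, 22, 27, 28}

A ∪ B ∪ C = {3, 5, 16, 18, 22, 27, 28}


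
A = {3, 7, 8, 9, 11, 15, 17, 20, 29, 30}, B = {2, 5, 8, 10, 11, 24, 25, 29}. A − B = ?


A \ B = elements in A but not in B
A = {3, 7, 8, 9, 11, 15, 17, 20, 29, 30}
B = {2, 5, 8, 10, 11, 24, 25, 29}
Remove from A any elements in B
A \ B = {3, 7, 9, 15, 17, 20, 30}

A \ B = {3, 7, 9, 15, 17, 20, 30}


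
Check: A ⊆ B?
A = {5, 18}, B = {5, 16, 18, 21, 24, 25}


A ⊆ B means every element of A is in B.
All elements of A are in B.
So A ⊆ B.

Yes, A ⊆ B


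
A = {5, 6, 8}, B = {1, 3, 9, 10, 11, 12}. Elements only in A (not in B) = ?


A = {5, 6, 8}
B = {1, 3, 9, 10, 11, 12}
Region: only in A (not in B)
Elements: {5, 6, 8}

Elements only in A (not in B): {5, 6, 8}


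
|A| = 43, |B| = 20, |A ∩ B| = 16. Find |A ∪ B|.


|A ∪ B| = |A| + |B| - |A ∩ B|
= 43 + 20 - 16
= 47

|A ∪ B| = 47


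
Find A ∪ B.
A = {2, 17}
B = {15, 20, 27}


A ∪ B = all elements in A or B (or both)
A = {2, 17}
B = {15, 20, 27}
A ∪ B = {2, 15, 17, 20, 27}

A ∪ B = {2, 15, 17, 20, 27}


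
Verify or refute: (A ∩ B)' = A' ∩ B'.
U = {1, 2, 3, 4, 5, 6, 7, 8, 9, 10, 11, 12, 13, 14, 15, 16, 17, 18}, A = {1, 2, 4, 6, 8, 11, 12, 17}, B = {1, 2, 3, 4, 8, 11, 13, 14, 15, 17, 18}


LHS: A ∩ B = {1, 2, 4, 8, 11, 17}
(A ∩ B)' = U \ (A ∩ B) = {3, 5, 6, 7, 9, 10, 12, 13, 14, 15, 16, 18}
A' = {3, 5, 7, 9, 10, 13, 14, 15, 16, 18}, B' = {5, 6, 7, 9, 10, 12, 16}
Claimed RHS: A' ∩ B' = {5, 7, 9, 10, 16}
Identity is INVALID: LHS = {3, 5, 6, 7, 9, 10, 12, 13, 14, 15, 16, 18} but the RHS claimed here equals {5, 7, 9, 10, 16}. The correct form is (A ∩ B)' = A' ∪ B'.

Identity is invalid: (A ∩ B)' = {3, 5, 6, 7, 9, 10, 12, 13, 14, 15, 16, 18} but A' ∩ B' = {5, 7, 9, 10, 16}. The correct De Morgan law is (A ∩ B)' = A' ∪ B'.


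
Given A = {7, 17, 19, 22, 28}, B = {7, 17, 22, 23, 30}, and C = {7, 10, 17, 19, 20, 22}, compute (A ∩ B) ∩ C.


A ∩ B = {7, 17, 22}
(A ∩ B) ∩ C = {7, 17, 22}

A ∩ B ∩ C = {7, 17, 22}


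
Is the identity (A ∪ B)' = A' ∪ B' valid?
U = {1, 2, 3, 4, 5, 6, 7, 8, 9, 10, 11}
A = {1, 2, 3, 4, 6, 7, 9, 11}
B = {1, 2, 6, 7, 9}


LHS: A ∪ B = {1, 2, 3, 4, 6, 7, 9, 11}
(A ∪ B)' = U \ (A ∪ B) = {5, 8, 10}
A' = {5, 8, 10}, B' = {3, 4, 5, 8, 10, 11}
Claimed RHS: A' ∪ B' = {3, 4, 5, 8, 10, 11}
Identity is INVALID: LHS = {5, 8, 10} but the RHS claimed here equals {3, 4, 5, 8, 10, 11}. The correct form is (A ∪ B)' = A' ∩ B'.

Identity is invalid: (A ∪ B)' = {5, 8, 10} but A' ∪ B' = {3, 4, 5, 8, 10, 11}. The correct De Morgan law is (A ∪ B)' = A' ∩ B'.


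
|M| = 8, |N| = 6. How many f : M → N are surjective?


n = |M| = 8, k = |N| = 6. Surjections via inclusion-exclusion:
S(n,k) = Σ(-1)^i × C(k,i) × (k-i)^n, i=0 to k
i=0: (-1)^0×C(6,0)×6^8 = 1679616
i=1: (-1)^1×C(6,1)×5^8 = -2343750
i=2: (-1)^2×C(6,2)×4^8 = 983040
i=3: (-1)^3×C(6,3)×3^8 = -131220
i=4: (-1)^4×C(6,4)×2^8 = 3840
i=5: (-1)^5×C(6,5)×1^8 = -6
i=6: (-1)^6×C(6,6)×0^8 = 0
Total = 191520

Number of surjections = 191520


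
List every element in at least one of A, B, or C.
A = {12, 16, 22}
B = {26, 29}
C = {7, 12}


A ∪ B = {12, 16, 22, 26, 29}
(A ∪ B) ∪ C = {7, 12, 16, 22, 26, 29}

A ∪ B ∪ C = {7, 12, 16, 22, 26, 29}


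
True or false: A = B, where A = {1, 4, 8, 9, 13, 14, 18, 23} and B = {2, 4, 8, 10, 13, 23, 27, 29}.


Two sets are equal iff they have exactly the same elements.
A = {1, 4, 8, 9, 13, 14, 18, 23}
B = {2, 4, 8, 10, 13, 23, 27, 29}
Differences: {1, 2, 9, 10, 14, 18, 27, 29}
A ≠ B

No, A ≠ B


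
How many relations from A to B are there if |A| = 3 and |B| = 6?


A relation from A to B is any subset of A × B.
|A × B| = 3 × 6 = 18
# relations = 2^|A × B| = 2^18 = 262144

Number of relations = 262144


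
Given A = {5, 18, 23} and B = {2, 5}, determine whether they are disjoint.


Disjoint means A ∩ B = ∅.
A ∩ B = {5}
A ∩ B ≠ ∅, so A and B are NOT disjoint.

No, A and B are not disjoint (A ∩ B = {5})


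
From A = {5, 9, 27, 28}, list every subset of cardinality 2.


|A| = 4, so A has C(4,2) = 6 subsets of size 2.
Enumerate by choosing 2 elements from A at a time:
{5, 9}, {5, 27}, {5, 28}, {9, 27}, {9, 28}, {27, 28}

2-element subsets (6 total): {5, 9}, {5, 27}, {5, 28}, {9, 27}, {9, 28}, {27, 28}


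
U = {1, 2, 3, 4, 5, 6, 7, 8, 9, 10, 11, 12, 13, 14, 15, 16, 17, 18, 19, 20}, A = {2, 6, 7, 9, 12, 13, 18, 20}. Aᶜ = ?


Aᶜ = U \ A = elements in U but not in A
U = {1, 2, 3, 4, 5, 6, 7, 8, 9, 10, 11, 12, 13, 14, 15, 16, 17, 18, 19, 20}
A = {2, 6, 7, 9, 12, 13, 18, 20}
Aᶜ = {1, 3, 4, 5, 8, 10, 11, 14, 15, 16, 17, 19}

Aᶜ = {1, 3, 4, 5, 8, 10, 11, 14, 15, 16, 17, 19}


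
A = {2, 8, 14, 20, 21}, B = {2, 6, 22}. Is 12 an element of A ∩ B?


A = {2, 8, 14, 20, 21}, B = {2, 6, 22}
A ∩ B = elements in both A and B
A ∩ B = {2}
Checking if 12 ∈ A ∩ B
12 is not in A ∩ B → False

12 ∉ A ∩ B


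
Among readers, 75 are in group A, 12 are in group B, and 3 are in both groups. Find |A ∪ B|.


|A ∪ B| = |A| + |B| - |A ∩ B|
= 75 + 12 - 3
= 84

|A ∪ B| = 84


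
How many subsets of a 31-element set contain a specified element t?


Subsets of A containing t correspond to subsets of A \ {t}, which has 30 elements.
Count = 2^(n-1) = 2^30
= 1073741824

Number of subsets containing t = 1073741824


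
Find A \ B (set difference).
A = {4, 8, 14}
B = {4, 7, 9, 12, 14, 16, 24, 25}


A \ B = elements in A but not in B
A = {4, 8, 14}
B = {4, 7, 9, 12, 14, 16, 24, 25}
Remove from A any elements in B
A \ B = {8}

A \ B = {8}


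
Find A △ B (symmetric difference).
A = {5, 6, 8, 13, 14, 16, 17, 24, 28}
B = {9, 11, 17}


A △ B = (A \ B) ∪ (B \ A) = elements in exactly one of A or B
A \ B = {5, 6, 8, 13, 14, 16, 24, 28}
B \ A = {9, 11}
A △ B = {5, 6, 8, 9, 11, 13, 14, 16, 24, 28}

A △ B = {5, 6, 8, 9, 11, 13, 14, 16, 24, 28}


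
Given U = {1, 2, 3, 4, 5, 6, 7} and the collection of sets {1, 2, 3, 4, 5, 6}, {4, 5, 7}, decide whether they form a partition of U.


A partition requires: (1) non-empty parts, (2) pairwise disjoint, (3) union = U
Parts: {1, 2, 3, 4, 5, 6}, {4, 5, 7}
Union of parts: {1, 2, 3, 4, 5, 6, 7}
U = {1, 2, 3, 4, 5, 6, 7}
All non-empty? True
Pairwise disjoint? False
Covers U? True

No, not a valid partition


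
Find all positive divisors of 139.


Checking each candidate:
Condition: positive divisors of 139
Result = {1, 139}

{1, 139}


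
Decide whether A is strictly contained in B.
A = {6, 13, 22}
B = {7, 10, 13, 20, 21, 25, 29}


A ⊂ B requires: A ⊆ B AND A ≠ B.
A ⊆ B? No
A ⊄ B, so A is not a proper subset.

No, A is not a proper subset of B


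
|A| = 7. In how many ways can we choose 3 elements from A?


C(n,k) = n! / (k!(n-k)!)
C(7,3) = 7! / (3!4!)
= 35

C(7,3) = 35


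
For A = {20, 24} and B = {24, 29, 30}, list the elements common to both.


A ∩ B = elements in both A and B
A = {20, 24}
B = {24, 29, 30}
A ∩ B = {24}

A ∩ B = {24}


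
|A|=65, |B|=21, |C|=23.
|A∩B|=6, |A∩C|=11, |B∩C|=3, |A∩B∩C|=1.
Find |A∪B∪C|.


|A∪B∪C| = |A|+|B|+|C| - |A∩B|-|A∩C|-|B∩C| + |A∩B∩C|
= 65+21+23 - 6-11-3 + 1
= 109 - 20 + 1
= 90

|A ∪ B ∪ C| = 90


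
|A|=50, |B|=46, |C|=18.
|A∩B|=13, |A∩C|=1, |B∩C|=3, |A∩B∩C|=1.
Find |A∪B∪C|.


|A∪B∪C| = |A|+|B|+|C| - |A∩B|-|A∩C|-|B∩C| + |A∩B∩C|
= 50+46+18 - 13-1-3 + 1
= 114 - 17 + 1
= 98

|A ∪ B ∪ C| = 98


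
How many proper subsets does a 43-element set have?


Total subsets = 2^n = 2^43 = 8796093022208
Proper subsets exclude the set itself: 2^n - 1
= 8796093022208 - 1
= 8796093022207

Number of proper subsets = 8796093022207


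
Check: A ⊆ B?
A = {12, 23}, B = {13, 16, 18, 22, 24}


A ⊆ B means every element of A is in B.
Elements in A not in B: {12, 23}
So A ⊄ B.

No, A ⊄ B


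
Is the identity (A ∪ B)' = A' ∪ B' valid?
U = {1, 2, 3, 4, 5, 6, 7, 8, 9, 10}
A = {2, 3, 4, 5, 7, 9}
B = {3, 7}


LHS: A ∪ B = {2, 3, 4, 5, 7, 9}
(A ∪ B)' = U \ (A ∪ B) = {1, 6, 8, 10}
A' = {1, 6, 8, 10}, B' = {1, 2, 4, 5, 6, 8, 9, 10}
Claimed RHS: A' ∪ B' = {1, 2, 4, 5, 6, 8, 9, 10}
Identity is INVALID: LHS = {1, 6, 8, 10} but the RHS claimed here equals {1, 2, 4, 5, 6, 8, 9, 10}. The correct form is (A ∪ B)' = A' ∩ B'.

Identity is invalid: (A ∪ B)' = {1, 6, 8, 10} but A' ∪ B' = {1, 2, 4, 5, 6, 8, 9, 10}. The correct De Morgan law is (A ∪ B)' = A' ∩ B'.


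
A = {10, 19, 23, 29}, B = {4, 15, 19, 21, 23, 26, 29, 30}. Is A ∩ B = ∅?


Disjoint means A ∩ B = ∅.
A ∩ B = {19, 23, 29}
A ∩ B ≠ ∅, so A and B are NOT disjoint.

No, A and B are not disjoint (A ∩ B = {19, 23, 29})


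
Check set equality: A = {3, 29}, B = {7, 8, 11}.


Two sets are equal iff they have exactly the same elements.
A = {3, 29}
B = {7, 8, 11}
Differences: {3, 7, 8, 11, 29}
A ≠ B

No, A ≠ B


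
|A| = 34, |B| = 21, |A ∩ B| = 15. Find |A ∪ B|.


|A ∪ B| = |A| + |B| - |A ∩ B|
= 34 + 21 - 15
= 40

|A ∪ B| = 40


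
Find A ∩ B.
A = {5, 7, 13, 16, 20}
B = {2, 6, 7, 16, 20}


A ∩ B = elements in both A and B
A = {5, 7, 13, 16, 20}
B = {2, 6, 7, 16, 20}
A ∩ B = {7, 16, 20}

A ∩ B = {7, 16, 20}


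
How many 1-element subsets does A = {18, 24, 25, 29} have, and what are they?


|A| = 4, so A has C(4,1) = 4 subsets of size 1.
Enumerate by choosing 1 elements from A at a time:
{18}, {24}, {25}, {29}

1-element subsets (4 total): {18}, {24}, {25}, {29}


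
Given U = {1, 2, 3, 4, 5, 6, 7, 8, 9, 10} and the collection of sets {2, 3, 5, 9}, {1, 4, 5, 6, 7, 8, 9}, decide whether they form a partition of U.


A partition requires: (1) non-empty parts, (2) pairwise disjoint, (3) union = U
Parts: {2, 3, 5, 9}, {1, 4, 5, 6, 7, 8, 9}
Union of parts: {1, 2, 3, 4, 5, 6, 7, 8, 9}
U = {1, 2, 3, 4, 5, 6, 7, 8, 9, 10}
All non-empty? True
Pairwise disjoint? False
Covers U? False

No, not a valid partition


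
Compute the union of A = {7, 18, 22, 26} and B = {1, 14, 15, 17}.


A ∪ B = all elements in A or B (or both)
A = {7, 18, 22, 26}
B = {1, 14, 15, 17}
A ∪ B = {1, 7, 14, 15, 17, 18, 22, 26}

A ∪ B = {1, 7, 14, 15, 17, 18, 22, 26}


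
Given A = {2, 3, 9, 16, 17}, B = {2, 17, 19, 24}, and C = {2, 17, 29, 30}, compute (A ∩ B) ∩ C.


A ∩ B = {2, 17}
(A ∩ B) ∩ C = {2, 17}

A ∩ B ∩ C = {2, 17}


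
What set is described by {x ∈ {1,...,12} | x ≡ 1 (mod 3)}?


Checking each candidate:
Condition: x in {1,...,12} with x ≡ 1 (mod 3)
Result = {1, 4, 7, 10}

{1, 4, 7, 10}


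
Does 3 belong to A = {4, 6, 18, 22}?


A = {4, 6, 18, 22}
Checking if 3 is in A
3 is not in A → False

3 ∉ A


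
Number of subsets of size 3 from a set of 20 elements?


C(n,k) = n! / (k!(n-k)!)
C(20,3) = 20! / (3!17!)
= 1140

C(20,3) = 1140


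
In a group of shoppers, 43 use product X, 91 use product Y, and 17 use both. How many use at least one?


|A ∪ B| = |A| + |B| - |A ∩ B|
= 43 + 91 - 17
= 117

|A ∪ B| = 117


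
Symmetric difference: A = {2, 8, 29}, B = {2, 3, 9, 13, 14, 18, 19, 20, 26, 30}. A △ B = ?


A △ B = (A \ B) ∪ (B \ A) = elements in exactly one of A or B
A \ B = {8, 29}
B \ A = {3, 9, 13, 14, 18, 19, 20, 26, 30}
A △ B = {3, 8, 9, 13, 14, 18, 19, 20, 26, 29, 30}

A △ B = {3, 8, 9, 13, 14, 18, 19, 20, 26, 29, 30}


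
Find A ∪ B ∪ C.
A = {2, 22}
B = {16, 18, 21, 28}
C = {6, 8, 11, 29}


A ∪ B = {2, 16, 18, 21, 22, 28}
(A ∪ B) ∪ C = {2, 6, 8, 11, 16, 18, 21, 22, 28, 29}

A ∪ B ∪ C = {2, 6, 8, 11, 16, 18, 21, 22, 28, 29}


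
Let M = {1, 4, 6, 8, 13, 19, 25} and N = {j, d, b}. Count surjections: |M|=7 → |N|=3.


n = |M| = 7, k = |N| = 3. Surjections via inclusion-exclusion:
S(n,k) = Σ(-1)^i × C(k,i) × (k-i)^n, i=0 to k
i=0: (-1)^0×C(3,0)×3^7 = 2187
i=1: (-1)^1×C(3,1)×2^7 = -384
i=2: (-1)^2×C(3,2)×1^7 = 3
i=3: (-1)^3×C(3,3)×0^7 = 0
Total = 1806

Number of surjections = 1806


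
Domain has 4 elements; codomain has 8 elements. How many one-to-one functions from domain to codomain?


An injection sends each of |A| = 4 inputs to a distinct output in B.
# injections = |B|·(|B|-1)·…·(|B|-|A|+1) = 8! / (8 - 4)!
= 8 × 7 × 6 × 5
= 1680

Number of injections = 1680


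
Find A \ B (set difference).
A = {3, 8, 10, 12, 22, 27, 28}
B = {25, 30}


A \ B = elements in A but not in B
A = {3, 8, 10, 12, 22, 27, 28}
B = {25, 30}
Remove from A any elements in B
A \ B = {3, 8, 10, 12, 22, 27, 28}

A \ B = {3, 8, 10, 12, 22, 27, 28}


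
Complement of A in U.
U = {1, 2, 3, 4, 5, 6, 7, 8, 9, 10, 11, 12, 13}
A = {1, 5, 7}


Aᶜ = U \ A = elements in U but not in A
U = {1, 2, 3, 4, 5, 6, 7, 8, 9, 10, 11, 12, 13}
A = {1, 5, 7}
Aᶜ = {2, 3, 4, 6, 8, 9, 10, 11, 12, 13}

Aᶜ = {2, 3, 4, 6, 8, 9, 10, 11, 12, 13}


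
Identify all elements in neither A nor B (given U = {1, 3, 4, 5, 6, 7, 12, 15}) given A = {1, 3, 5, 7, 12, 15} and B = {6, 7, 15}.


A = {1, 3, 5, 7, 12, 15}
B = {6, 7, 15}
Region: in neither A nor B (given U = {1, 3, 4, 5, 6, 7, 12, 15})
Elements: {4}

Elements in neither A nor B (given U = {1, 3, 4, 5, 6, 7, 12, 15}): {4}


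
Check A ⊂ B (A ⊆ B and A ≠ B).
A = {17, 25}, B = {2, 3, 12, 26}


A ⊂ B requires: A ⊆ B AND A ≠ B.
A ⊆ B? No
A ⊄ B, so A is not a proper subset.

No, A is not a proper subset of B


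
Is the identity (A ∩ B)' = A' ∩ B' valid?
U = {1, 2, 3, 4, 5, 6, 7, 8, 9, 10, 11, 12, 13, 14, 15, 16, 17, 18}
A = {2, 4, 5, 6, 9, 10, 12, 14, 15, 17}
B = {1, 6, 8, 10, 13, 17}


LHS: A ∩ B = {6, 10, 17}
(A ∩ B)' = U \ (A ∩ B) = {1, 2, 3, 4, 5, 7, 8, 9, 11, 12, 13, 14, 15, 16, 18}
A' = {1, 3, 7, 8, 11, 13, 16, 18}, B' = {2, 3, 4, 5, 7, 9, 11, 12, 14, 15, 16, 18}
Claimed RHS: A' ∩ B' = {3, 7, 11, 16, 18}
Identity is INVALID: LHS = {1, 2, 3, 4, 5, 7, 8, 9, 11, 12, 13, 14, 15, 16, 18} but the RHS claimed here equals {3, 7, 11, 16, 18}. The correct form is (A ∩ B)' = A' ∪ B'.

Identity is invalid: (A ∩ B)' = {1, 2, 3, 4, 5, 7, 8, 9, 11, 12, 13, 14, 15, 16, 18} but A' ∩ B' = {3, 7, 11, 16, 18}. The correct De Morgan law is (A ∩ B)' = A' ∪ B'.


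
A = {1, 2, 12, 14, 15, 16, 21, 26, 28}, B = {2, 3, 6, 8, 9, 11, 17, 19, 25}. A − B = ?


A \ B = elements in A but not in B
A = {1, 2, 12, 14, 15, 16, 21, 26, 28}
B = {2, 3, 6, 8, 9, 11, 17, 19, 25}
Remove from A any elements in B
A \ B = {1, 12, 14, 15, 16, 21, 26, 28}

A \ B = {1, 12, 14, 15, 16, 21, 26, 28}


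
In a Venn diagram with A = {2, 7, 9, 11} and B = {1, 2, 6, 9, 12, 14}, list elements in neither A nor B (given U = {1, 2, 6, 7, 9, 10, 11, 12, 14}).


A = {2, 7, 9, 11}
B = {1, 2, 6, 9, 12, 14}
Region: in neither A nor B (given U = {1, 2, 6, 7, 9, 10, 11, 12, 14})
Elements: {10}

Elements in neither A nor B (given U = {1, 2, 6, 7, 9, 10, 11, 12, 14}): {10}


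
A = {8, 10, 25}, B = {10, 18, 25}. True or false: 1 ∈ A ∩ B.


A = {8, 10, 25}, B = {10, 18, 25}
A ∩ B = elements in both A and B
A ∩ B = {10, 25}
Checking if 1 ∈ A ∩ B
1 is not in A ∩ B → False

1 ∉ A ∩ B


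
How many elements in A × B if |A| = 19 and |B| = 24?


|A × B| = |A| × |B|
= 19 × 24
= 456

|A × B| = 456


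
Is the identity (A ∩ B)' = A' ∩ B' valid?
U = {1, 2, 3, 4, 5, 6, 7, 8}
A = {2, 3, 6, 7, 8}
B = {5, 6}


LHS: A ∩ B = {6}
(A ∩ B)' = U \ (A ∩ B) = {1, 2, 3, 4, 5, 7, 8}
A' = {1, 4, 5}, B' = {1, 2, 3, 4, 7, 8}
Claimed RHS: A' ∩ B' = {1, 4}
Identity is INVALID: LHS = {1, 2, 3, 4, 5, 7, 8} but the RHS claimed here equals {1, 4}. The correct form is (A ∩ B)' = A' ∪ B'.

Identity is invalid: (A ∩ B)' = {1, 2, 3, 4, 5, 7, 8} but A' ∩ B' = {1, 4}. The correct De Morgan law is (A ∩ B)' = A' ∪ B'.


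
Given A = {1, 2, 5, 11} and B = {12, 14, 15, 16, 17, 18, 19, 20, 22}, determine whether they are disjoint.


Disjoint means A ∩ B = ∅.
A ∩ B = ∅
A ∩ B = ∅, so A and B are disjoint.

Yes, A and B are disjoint


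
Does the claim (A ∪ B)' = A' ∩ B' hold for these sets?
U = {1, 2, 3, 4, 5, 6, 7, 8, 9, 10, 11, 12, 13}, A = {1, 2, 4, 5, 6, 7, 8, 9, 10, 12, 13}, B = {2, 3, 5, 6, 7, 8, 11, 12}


LHS: A ∪ B = {1, 2, 3, 4, 5, 6, 7, 8, 9, 10, 11, 12, 13}
(A ∪ B)' = U \ (A ∪ B) = ∅
A' = {3, 11}, B' = {1, 4, 9, 10, 13}
Claimed RHS: A' ∩ B' = ∅
Identity is VALID: LHS = RHS = ∅ ✓

Identity is valid. (A ∪ B)' = A' ∩ B' = ∅


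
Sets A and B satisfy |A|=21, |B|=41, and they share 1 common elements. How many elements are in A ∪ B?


|A ∪ B| = |A| + |B| - |A ∩ B|
= 21 + 41 - 1
= 61

|A ∪ B| = 61


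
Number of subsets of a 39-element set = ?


Number of subsets = 2^n
= 2^39
= 549755813888

|P(A)| = 549755813888


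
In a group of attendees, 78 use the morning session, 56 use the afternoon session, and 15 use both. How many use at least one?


|A ∪ B| = |A| + |B| - |A ∩ B|
= 78 + 56 - 15
= 119

|A ∪ B| = 119


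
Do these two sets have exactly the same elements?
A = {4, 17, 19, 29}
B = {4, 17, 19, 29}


Two sets are equal iff they have exactly the same elements.
A = {4, 17, 19, 29}
B = {4, 17, 19, 29}
Same elements → A = B

Yes, A = B


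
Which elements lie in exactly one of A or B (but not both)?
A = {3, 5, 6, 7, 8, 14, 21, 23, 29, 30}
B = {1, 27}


A △ B = (A \ B) ∪ (B \ A) = elements in exactly one of A or B
A \ B = {3, 5, 6, 7, 8, 14, 21, 23, 29, 30}
B \ A = {1, 27}
A △ B = {1, 3, 5, 6, 7, 8, 14, 21, 23, 27, 29, 30}

A △ B = {1, 3, 5, 6, 7, 8, 14, 21, 23, 27, 29, 30}


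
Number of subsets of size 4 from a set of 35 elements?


C(n,k) = n! / (k!(n-k)!)
C(35,4) = 35! / (4!31!)
= 52360

C(35,4) = 52360


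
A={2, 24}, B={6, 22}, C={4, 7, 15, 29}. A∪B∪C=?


A ∪ B = {2, 6, 22, 24}
(A ∪ B) ∪ C = {2, 4, 6, 7, 15, 22, 24, 29}

A ∪ B ∪ C = {2, 4, 6, 7, 15, 22, 24, 29}


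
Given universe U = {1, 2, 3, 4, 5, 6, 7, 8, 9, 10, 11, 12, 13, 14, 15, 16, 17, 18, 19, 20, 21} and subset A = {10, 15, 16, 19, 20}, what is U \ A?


Aᶜ = U \ A = elements in U but not in A
U = {1, 2, 3, 4, 5, 6, 7, 8, 9, 10, 11, 12, 13, 14, 15, 16, 17, 18, 19, 20, 21}
A = {10, 15, 16, 19, 20}
Aᶜ = {1, 2, 3, 4, 5, 6, 7, 8, 9, 11, 12, 13, 14, 17, 18, 21}

Aᶜ = {1, 2, 3, 4, 5, 6, 7, 8, 9, 11, 12, 13, 14, 17, 18, 21}


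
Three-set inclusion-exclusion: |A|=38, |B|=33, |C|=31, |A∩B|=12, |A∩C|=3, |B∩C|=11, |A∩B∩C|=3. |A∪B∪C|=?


|A∪B∪C| = |A|+|B|+|C| - |A∩B|-|A∩C|-|B∩C| + |A∩B∩C|
= 38+33+31 - 12-3-11 + 3
= 102 - 26 + 3
= 79

|A ∪ B ∪ C| = 79


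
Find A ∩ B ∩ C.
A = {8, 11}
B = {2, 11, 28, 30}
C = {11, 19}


A ∩ B = {11}
(A ∩ B) ∩ C = {11}

A ∩ B ∩ C = {11}


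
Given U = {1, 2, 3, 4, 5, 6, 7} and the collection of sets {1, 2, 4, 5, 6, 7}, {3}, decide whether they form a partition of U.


A partition requires: (1) non-empty parts, (2) pairwise disjoint, (3) union = U
Parts: {1, 2, 4, 5, 6, 7}, {3}
Union of parts: {1, 2, 3, 4, 5, 6, 7}
U = {1, 2, 3, 4, 5, 6, 7}
All non-empty? True
Pairwise disjoint? True
Covers U? True

Yes, valid partition


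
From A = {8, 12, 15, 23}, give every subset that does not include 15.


A subset of A that omits 15 is a subset of A \ {15}, so there are 2^(n-1) = 2^3 = 8 of them.
Subsets excluding 15: ∅, {8}, {12}, {23}, {8, 12}, {8, 23}, {12, 23}, {8, 12, 23}

Subsets excluding 15 (8 total): ∅, {8}, {12}, {23}, {8, 12}, {8, 23}, {12, 23}, {8, 12, 23}


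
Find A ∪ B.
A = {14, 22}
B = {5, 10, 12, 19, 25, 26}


A ∪ B = all elements in A or B (or both)
A = {14, 22}
B = {5, 10, 12, 19, 25, 26}
A ∪ B = {5, 10, 12, 14, 19, 22, 25, 26}

A ∪ B = {5, 10, 12, 14, 19, 22, 25, 26}


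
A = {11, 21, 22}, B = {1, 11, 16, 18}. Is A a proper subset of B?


A ⊂ B requires: A ⊆ B AND A ≠ B.
A ⊆ B? No
A ⊄ B, so A is not a proper subset.

No, A is not a proper subset of B


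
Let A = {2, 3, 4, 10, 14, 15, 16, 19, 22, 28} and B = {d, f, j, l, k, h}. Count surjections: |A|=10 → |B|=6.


n = |A| = 10, k = |B| = 6. Surjections via inclusion-exclusion:
S(n,k) = Σ(-1)^i × C(k,i) × (k-i)^n, i=0 to k
i=0: (-1)^0×C(6,0)×6^10 = 60466176
i=1: (-1)^1×C(6,1)×5^10 = -58593750
i=2: (-1)^2×C(6,2)×4^10 = 15728640
i=3: (-1)^3×C(6,3)×3^10 = -1180980
i=4: (-1)^4×C(6,4)×2^10 = 15360
i=5: (-1)^5×C(6,5)×1^10 = -6
i=6: (-1)^6×C(6,6)×0^10 = 0
Total = 16435440

Number of surjections = 16435440


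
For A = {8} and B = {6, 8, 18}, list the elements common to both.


A ∩ B = elements in both A and B
A = {8}
B = {6, 8, 18}
A ∩ B = {8}

A ∩ B = {8}


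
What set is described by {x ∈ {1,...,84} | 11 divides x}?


Checking each candidate:
Condition: multiples of 11 in {1,...,84}
Result = {11, 22, 33, 44, 55, 66, 77}

{11, 22, 33, 44, 55, 66, 77}


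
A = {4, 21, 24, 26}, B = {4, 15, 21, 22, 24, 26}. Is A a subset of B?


A ⊆ B means every element of A is in B.
All elements of A are in B.
So A ⊆ B.

Yes, A ⊆ B


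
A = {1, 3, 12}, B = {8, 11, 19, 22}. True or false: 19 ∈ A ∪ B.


A = {1, 3, 12}, B = {8, 11, 19, 22}
A ∪ B = all elements in A or B
A ∪ B = {1, 3, 8, 11, 12, 19, 22}
Checking if 19 ∈ A ∪ B
19 is in A ∪ B → True

19 ∈ A ∪ B


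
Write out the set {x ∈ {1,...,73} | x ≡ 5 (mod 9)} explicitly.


Checking each candidate:
Condition: x in {1,...,73} with x ≡ 5 (mod 9)
Result = {5, 14, 23, 32, 41, 50, 59, 68}

{5, 14, 23, 32, 41, 50, 59, 68}


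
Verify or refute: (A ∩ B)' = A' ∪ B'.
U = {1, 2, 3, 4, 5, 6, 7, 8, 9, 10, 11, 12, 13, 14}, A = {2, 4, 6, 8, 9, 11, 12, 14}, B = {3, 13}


LHS: A ∩ B = ∅
(A ∩ B)' = U \ (A ∩ B) = {1, 2, 3, 4, 5, 6, 7, 8, 9, 10, 11, 12, 13, 14}
A' = {1, 3, 5, 7, 10, 13}, B' = {1, 2, 4, 5, 6, 7, 8, 9, 10, 11, 12, 14}
Claimed RHS: A' ∪ B' = {1, 2, 3, 4, 5, 6, 7, 8, 9, 10, 11, 12, 13, 14}
Identity is VALID: LHS = RHS = {1, 2, 3, 4, 5, 6, 7, 8, 9, 10, 11, 12, 13, 14} ✓

Identity is valid. (A ∩ B)' = A' ∪ B' = {1, 2, 3, 4, 5, 6, 7, 8, 9, 10, 11, 12, 13, 14}


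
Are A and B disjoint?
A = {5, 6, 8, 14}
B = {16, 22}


Disjoint means A ∩ B = ∅.
A ∩ B = ∅
A ∩ B = ∅, so A and B are disjoint.

Yes, A and B are disjoint


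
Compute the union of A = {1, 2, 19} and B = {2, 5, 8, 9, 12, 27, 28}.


A ∪ B = all elements in A or B (or both)
A = {1, 2, 19}
B = {2, 5, 8, 9, 12, 27, 28}
A ∪ B = {1, 2, 5, 8, 9, 12, 19, 27, 28}

A ∪ B = {1, 2, 5, 8, 9, 12, 19, 27, 28}


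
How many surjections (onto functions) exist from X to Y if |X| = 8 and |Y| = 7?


n = |X| = 8, k = |Y| = 7. Surjections via inclusion-exclusion:
S(n,k) = Σ(-1)^i × C(k,i) × (k-i)^n, i=0 to k
i=0: (-1)^0×C(7,0)×7^8 = 5764801
i=1: (-1)^1×C(7,1)×6^8 = -11757312
i=2: (-1)^2×C(7,2)×5^8 = 8203125
i=3: (-1)^3×C(7,3)×4^8 = -2293760
i=4: (-1)^4×C(7,4)×3^8 = 229635
i=5: (-1)^5×C(7,5)×2^8 = -5376
i=6: (-1)^6×C(7,6)×1^8 = 7
i=7: (-1)^7×C(7,7)×0^8 = 0
Total = 141120

Number of surjections = 141120


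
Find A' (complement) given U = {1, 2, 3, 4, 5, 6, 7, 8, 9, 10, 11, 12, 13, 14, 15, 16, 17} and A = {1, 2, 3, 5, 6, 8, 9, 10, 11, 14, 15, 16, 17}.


Aᶜ = U \ A = elements in U but not in A
U = {1, 2, 3, 4, 5, 6, 7, 8, 9, 10, 11, 12, 13, 14, 15, 16, 17}
A = {1, 2, 3, 5, 6, 8, 9, 10, 11, 14, 15, 16, 17}
Aᶜ = {4, 7, 12, 13}

Aᶜ = {4, 7, 12, 13}


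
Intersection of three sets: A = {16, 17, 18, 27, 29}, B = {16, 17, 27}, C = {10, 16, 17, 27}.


A ∩ B = {16, 17, 27}
(A ∩ B) ∩ C = {16, 17, 27}

A ∩ B ∩ C = {16, 17, 27}


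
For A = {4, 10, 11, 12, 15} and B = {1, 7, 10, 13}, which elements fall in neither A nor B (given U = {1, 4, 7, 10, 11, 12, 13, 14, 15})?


A = {4, 10, 11, 12, 15}
B = {1, 7, 10, 13}
Region: in neither A nor B (given U = {1, 4, 7, 10, 11, 12, 13, 14, 15})
Elements: {14}

Elements in neither A nor B (given U = {1, 4, 7, 10, 11, 12, 13, 14, 15}): {14}


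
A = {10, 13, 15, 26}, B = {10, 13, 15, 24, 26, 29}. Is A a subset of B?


A ⊆ B means every element of A is in B.
All elements of A are in B.
So A ⊆ B.

Yes, A ⊆ B


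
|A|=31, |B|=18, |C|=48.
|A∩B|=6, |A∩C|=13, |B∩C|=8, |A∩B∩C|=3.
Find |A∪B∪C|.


|A∪B∪C| = |A|+|B|+|C| - |A∩B|-|A∩C|-|B∩C| + |A∩B∩C|
= 31+18+48 - 6-13-8 + 3
= 97 - 27 + 3
= 73

|A ∪ B ∪ C| = 73


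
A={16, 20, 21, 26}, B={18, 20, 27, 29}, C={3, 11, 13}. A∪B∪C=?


A ∪ B = {16, 18, 20, 21, 26, 27, 29}
(A ∪ B) ∪ C = {3, 11, 13, 16, 18, 20, 21, 26, 27, 29}

A ∪ B ∪ C = {3, 11, 13, 16, 18, 20, 21, 26, 27, 29}


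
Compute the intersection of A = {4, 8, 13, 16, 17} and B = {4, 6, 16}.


A ∩ B = elements in both A and B
A = {4, 8, 13, 16, 17}
B = {4, 6, 16}
A ∩ B = {4, 16}

A ∩ B = {4, 16}


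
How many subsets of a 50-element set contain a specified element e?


Subsets of A containing e correspond to subsets of A \ {e}, which has 49 elements.
Count = 2^(n-1) = 2^49
= 562949953421312

Number of subsets containing e = 562949953421312


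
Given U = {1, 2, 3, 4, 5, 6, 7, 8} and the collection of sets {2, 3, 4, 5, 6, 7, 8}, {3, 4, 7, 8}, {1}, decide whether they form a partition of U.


A partition requires: (1) non-empty parts, (2) pairwise disjoint, (3) union = U
Parts: {2, 3, 4, 5, 6, 7, 8}, {3, 4, 7, 8}, {1}
Union of parts: {1, 2, 3, 4, 5, 6, 7, 8}
U = {1, 2, 3, 4, 5, 6, 7, 8}
All non-empty? True
Pairwise disjoint? False
Covers U? True

No, not a valid partition


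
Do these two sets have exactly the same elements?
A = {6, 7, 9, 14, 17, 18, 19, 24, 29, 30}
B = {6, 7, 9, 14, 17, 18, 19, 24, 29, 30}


Two sets are equal iff they have exactly the same elements.
A = {6, 7, 9, 14, 17, 18, 19, 24, 29, 30}
B = {6, 7, 9, 14, 17, 18, 19, 24, 29, 30}
Same elements → A = B

Yes, A = B


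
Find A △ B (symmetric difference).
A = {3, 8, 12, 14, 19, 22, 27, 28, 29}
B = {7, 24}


A △ B = (A \ B) ∪ (B \ A) = elements in exactly one of A or B
A \ B = {3, 8, 12, 14, 19, 22, 27, 28, 29}
B \ A = {7, 24}
A △ B = {3, 7, 8, 12, 14, 19, 22, 24, 27, 28, 29}

A △ B = {3, 7, 8, 12, 14, 19, 22, 24, 27, 28, 29}


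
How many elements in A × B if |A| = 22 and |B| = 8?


|A × B| = |A| × |B|
= 22 × 8
= 176

|A × B| = 176


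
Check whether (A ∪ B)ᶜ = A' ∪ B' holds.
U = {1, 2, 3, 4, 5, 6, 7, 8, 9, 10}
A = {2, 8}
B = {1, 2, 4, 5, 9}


LHS: A ∪ B = {1, 2, 4, 5, 8, 9}
(A ∪ B)' = U \ (A ∪ B) = {3, 6, 7, 10}
A' = {1, 3, 4, 5, 6, 7, 9, 10}, B' = {3, 6, 7, 8, 10}
Claimed RHS: A' ∪ B' = {1, 3, 4, 5, 6, 7, 8, 9, 10}
Identity is INVALID: LHS = {3, 6, 7, 10} but the RHS claimed here equals {1, 3, 4, 5, 6, 7, 8, 9, 10}. The correct form is (A ∪ B)' = A' ∩ B'.

Identity is invalid: (A ∪ B)' = {3, 6, 7, 10} but A' ∪ B' = {1, 3, 4, 5, 6, 7, 8, 9, 10}. The correct De Morgan law is (A ∪ B)' = A' ∩ B'.


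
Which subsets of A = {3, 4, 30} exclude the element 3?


A subset of A that omits 3 is a subset of A \ {3}, so there are 2^(n-1) = 2^2 = 4 of them.
Subsets excluding 3: ∅, {4}, {30}, {4, 30}

Subsets excluding 3 (4 total): ∅, {4}, {30}, {4, 30}


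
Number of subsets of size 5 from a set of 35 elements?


C(n,k) = n! / (k!(n-k)!)
C(35,5) = 35! / (5!30!)
= 324632

C(35,5) = 324632


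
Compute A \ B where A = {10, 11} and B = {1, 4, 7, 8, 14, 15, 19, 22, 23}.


A \ B = elements in A but not in B
A = {10, 11}
B = {1, 4, 7, 8, 14, 15, 19, 22, 23}
Remove from A any elements in B
A \ B = {10, 11}

A \ B = {10, 11}


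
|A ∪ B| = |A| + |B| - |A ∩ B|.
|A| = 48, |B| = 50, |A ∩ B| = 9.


|A ∪ B| = |A| + |B| - |A ∩ B|
= 48 + 50 - 9
= 89

|A ∪ B| = 89


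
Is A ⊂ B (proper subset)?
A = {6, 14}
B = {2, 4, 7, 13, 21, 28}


A ⊂ B requires: A ⊆ B AND A ≠ B.
A ⊆ B? No
A ⊄ B, so A is not a proper subset.

No, A is not a proper subset of B


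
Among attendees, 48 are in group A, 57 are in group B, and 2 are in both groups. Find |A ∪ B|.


|A ∪ B| = |A| + |B| - |A ∩ B|
= 48 + 57 - 2
= 103

|A ∪ B| = 103


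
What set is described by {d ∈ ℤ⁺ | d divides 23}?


Checking each candidate:
Condition: positive divisors of 23
Result = {1, 23}

{1, 23}


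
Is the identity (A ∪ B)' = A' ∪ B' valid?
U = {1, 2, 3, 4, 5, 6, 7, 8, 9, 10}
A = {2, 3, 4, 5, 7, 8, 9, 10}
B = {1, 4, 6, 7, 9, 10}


LHS: A ∪ B = {1, 2, 3, 4, 5, 6, 7, 8, 9, 10}
(A ∪ B)' = U \ (A ∪ B) = ∅
A' = {1, 6}, B' = {2, 3, 5, 8}
Claimed RHS: A' ∪ B' = {1, 2, 3, 5, 6, 8}
Identity is INVALID: LHS = ∅ but the RHS claimed here equals {1, 2, 3, 5, 6, 8}. The correct form is (A ∪ B)' = A' ∩ B'.

Identity is invalid: (A ∪ B)' = ∅ but A' ∪ B' = {1, 2, 3, 5, 6, 8}. The correct De Morgan law is (A ∪ B)' = A' ∩ B'.


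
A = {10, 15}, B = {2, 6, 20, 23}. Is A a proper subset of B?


A ⊂ B requires: A ⊆ B AND A ≠ B.
A ⊆ B? No
A ⊄ B, so A is not a proper subset.

No, A is not a proper subset of B


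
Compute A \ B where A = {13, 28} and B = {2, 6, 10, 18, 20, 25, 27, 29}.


A \ B = elements in A but not in B
A = {13, 28}
B = {2, 6, 10, 18, 20, 25, 27, 29}
Remove from A any elements in B
A \ B = {13, 28}

A \ B = {13, 28}


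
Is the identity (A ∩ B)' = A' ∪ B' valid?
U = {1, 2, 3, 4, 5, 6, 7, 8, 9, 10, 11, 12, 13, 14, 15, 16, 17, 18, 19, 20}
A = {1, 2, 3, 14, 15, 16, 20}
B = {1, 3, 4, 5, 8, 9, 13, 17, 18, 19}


LHS: A ∩ B = {1, 3}
(A ∩ B)' = U \ (A ∩ B) = {2, 4, 5, 6, 7, 8, 9, 10, 11, 12, 13, 14, 15, 16, 17, 18, 19, 20}
A' = {4, 5, 6, 7, 8, 9, 10, 11, 12, 13, 17, 18, 19}, B' = {2, 6, 7, 10, 11, 12, 14, 15, 16, 20}
Claimed RHS: A' ∪ B' = {2, 4, 5, 6, 7, 8, 9, 10, 11, 12, 13, 14, 15, 16, 17, 18, 19, 20}
Identity is VALID: LHS = RHS = {2, 4, 5, 6, 7, 8, 9, 10, 11, 12, 13, 14, 15, 16, 17, 18, 19, 20} ✓

Identity is valid. (A ∩ B)' = A' ∪ B' = {2, 4, 5, 6, 7, 8, 9, 10, 11, 12, 13, 14, 15, 16, 17, 18, 19, 20}


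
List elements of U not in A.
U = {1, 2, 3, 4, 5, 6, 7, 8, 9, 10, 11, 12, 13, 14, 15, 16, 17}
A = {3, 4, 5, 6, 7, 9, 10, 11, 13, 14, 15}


Aᶜ = U \ A = elements in U but not in A
U = {1, 2, 3, 4, 5, 6, 7, 8, 9, 10, 11, 12, 13, 14, 15, 16, 17}
A = {3, 4, 5, 6, 7, 9, 10, 11, 13, 14, 15}
Aᶜ = {1, 2, 8, 12, 16, 17}

Aᶜ = {1, 2, 8, 12, 16, 17}


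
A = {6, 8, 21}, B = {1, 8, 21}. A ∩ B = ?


A ∩ B = elements in both A and B
A = {6, 8, 21}
B = {1, 8, 21}
A ∩ B = {8, 21}

A ∩ B = {8, 21}


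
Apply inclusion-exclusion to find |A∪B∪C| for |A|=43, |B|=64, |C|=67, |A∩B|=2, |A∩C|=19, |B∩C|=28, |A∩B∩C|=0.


|A∪B∪C| = |A|+|B|+|C| - |A∩B|-|A∩C|-|B∩C| + |A∩B∩C|
= 43+64+67 - 2-19-28 + 0
= 174 - 49 + 0
= 125

|A ∪ B ∪ C| = 125


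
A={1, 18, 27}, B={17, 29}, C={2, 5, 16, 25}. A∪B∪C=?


A ∪ B = {1, 17, 18, 27, 29}
(A ∪ B) ∪ C = {1, 2, 5, 16, 17, 18, 25, 27, 29}

A ∪ B ∪ C = {1, 2, 5, 16, 17, 18, 25, 27, 29}


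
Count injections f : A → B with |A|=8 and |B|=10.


An injection sends each of |A| = 8 inputs to a distinct output in B.
# injections = |B|·(|B|-1)·…·(|B|-|A|+1) = 10! / (10 - 8)!
= 10 × 9 × 8 × 7 × 6 × 5 × 4 × 3
= 1814400

Number of injections = 1814400


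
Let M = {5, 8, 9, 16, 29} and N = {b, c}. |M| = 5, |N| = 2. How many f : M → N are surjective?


n = |M| = 5, k = |N| = 2. Surjections via inclusion-exclusion:
S(n,k) = Σ(-1)^i × C(k,i) × (k-i)^n, i=0 to k
i=0: (-1)^0×C(2,0)×2^5 = 32
i=1: (-1)^1×C(2,1)×1^5 = -2
i=2: (-1)^2×C(2,2)×0^5 = 0
Total = 30

Number of surjections = 30


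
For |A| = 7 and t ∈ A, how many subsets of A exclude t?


Subsets of A avoiding t are subsets of A \ {t}, which has 6 elements.
Count = 2^(n-1) = 2^6
= 64

Number of subsets avoiding t = 64


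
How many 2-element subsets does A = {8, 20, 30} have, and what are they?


|A| = 3, so A has C(3,2) = 3 subsets of size 2.
Enumerate by choosing 2 elements from A at a time:
{8, 20}, {8, 30}, {20, 30}

2-element subsets (3 total): {8, 20}, {8, 30}, {20, 30}


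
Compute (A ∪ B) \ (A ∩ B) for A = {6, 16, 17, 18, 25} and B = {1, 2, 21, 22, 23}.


A △ B = (A \ B) ∪ (B \ A) = elements in exactly one of A or B
A \ B = {6, 16, 17, 18, 25}
B \ A = {1, 2, 21, 22, 23}
A △ B = {1, 2, 6, 16, 17, 18, 21, 22, 23, 25}

A △ B = {1, 2, 6, 16, 17, 18, 21, 22, 23, 25}


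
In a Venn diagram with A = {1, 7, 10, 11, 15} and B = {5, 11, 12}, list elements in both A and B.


A = {1, 7, 10, 11, 15}
B = {5, 11, 12}
Region: in both A and B
Elements: {11}

Elements in both A and B: {11}


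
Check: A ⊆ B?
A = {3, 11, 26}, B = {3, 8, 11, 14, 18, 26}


A ⊆ B means every element of A is in B.
All elements of A are in B.
So A ⊆ B.

Yes, A ⊆ B


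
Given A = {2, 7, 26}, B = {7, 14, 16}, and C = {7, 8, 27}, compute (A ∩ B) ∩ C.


A ∩ B = {7}
(A ∩ B) ∩ C = {7}

A ∩ B ∩ C = {7}


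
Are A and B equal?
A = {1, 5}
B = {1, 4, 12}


Two sets are equal iff they have exactly the same elements.
A = {1, 5}
B = {1, 4, 12}
Differences: {4, 5, 12}
A ≠ B

No, A ≠ B


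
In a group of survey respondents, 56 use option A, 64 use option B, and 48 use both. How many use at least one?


|A ∪ B| = |A| + |B| - |A ∩ B|
= 56 + 64 - 48
= 72

|A ∪ B| = 72


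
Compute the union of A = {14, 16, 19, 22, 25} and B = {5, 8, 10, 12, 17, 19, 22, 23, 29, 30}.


A ∪ B = all elements in A or B (or both)
A = {14, 16, 19, 22, 25}
B = {5, 8, 10, 12, 17, 19, 22, 23, 29, 30}
A ∪ B = {5, 8, 10, 12, 14, 16, 17, 19, 22, 23, 25, 29, 30}

A ∪ B = {5, 8, 10, 12, 14, 16, 17, 19, 22, 23, 25, 29, 30}
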